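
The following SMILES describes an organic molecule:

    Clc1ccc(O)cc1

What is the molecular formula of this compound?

Walk through each heavy atom and fill implicit hydrogens from standard valence (C 4, N 3, O 2, S 2, halogen 1); for lowercase aromatic atoms, an aromatic c carries 1 H when it has two neighbours and 0 H with three, and aromatic n carries 0 H:
  atom 1: Cl (halogen, monovalent) → 0 H
  atom 2: aromatic c, 3 neighbours → 0 H
  atom 3: aromatic c, 2 neighbours → 1 H
  atom 4: aromatic c, 2 neighbours → 1 H
  atom 5: aromatic c, 3 neighbours → 0 H
  atom 6: O, bond orders sum to 1 (valence 2) → 1 H
  atom 7: aromatic c, 2 neighbours → 1 H
  atom 8: aromatic c, 2 neighbours → 1 H
Totals → C:6, H:5, Cl:1, O:1.
In Hill order: C6H5ClO.

C6H5ClO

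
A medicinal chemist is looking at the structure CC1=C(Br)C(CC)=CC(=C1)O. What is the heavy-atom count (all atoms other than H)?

Every atom symbol written in the SMILES (organic subset) is one heavy atom; implicit H are not written.
Heavy atoms by element → Br:1, C:9, O:1.
Total: 11.

11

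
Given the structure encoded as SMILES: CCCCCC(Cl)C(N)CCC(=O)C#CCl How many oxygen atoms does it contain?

Scan the SMILES for O atoms (remember two-letter symbols like Cl and Br are single atoms).
Oxygen count: 1.

1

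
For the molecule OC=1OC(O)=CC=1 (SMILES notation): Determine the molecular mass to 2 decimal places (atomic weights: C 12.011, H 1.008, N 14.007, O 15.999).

First, the molecular formula is C4H4O3 (counting implicit H from valence).
  C: 4 × 12.011 = 48.044
  H: 4 × 1.008 = 4.032
  O: 3 × 15.999 = 47.997
Sum: 4×12.011 + 4×1.008 + 3×15.999 = 100.073 → 100.07 g/mol.

100.07 g/mol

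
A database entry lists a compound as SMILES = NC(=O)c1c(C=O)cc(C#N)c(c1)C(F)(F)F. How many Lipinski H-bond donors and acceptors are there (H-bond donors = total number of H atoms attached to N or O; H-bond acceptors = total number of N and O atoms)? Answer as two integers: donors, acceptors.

2, 4

Donors: find every N or O and count the H atoms it carries.
  atom 1 (N): bond orders sum to 1 → 2 H
  atom 3 (O): bond orders sum to 2 → 0 H
  atom 7 (O): bond orders sum to 2 → 0 H
  atom 11 (N): bond orders sum to 3 → 0 H
Lipinski HBD = 2.
Acceptors: N atoms = 2, O atoms = 2 → HBA = 4.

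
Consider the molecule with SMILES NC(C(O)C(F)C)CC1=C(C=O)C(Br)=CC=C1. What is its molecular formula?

C12H15BrFNO2

Walk through each heavy atom and fill implicit hydrogens from standard valence (C 4, N 3, O 2, S 2, halogen 1):
  atom 1: N, bond orders sum to 1 (valence 3) → 2 H
  atom 2: C, bond orders sum to 3 (valence 4) → 1 H
  atom 3: C, bond orders sum to 3 (valence 4) → 1 H
  atom 4: O, bond orders sum to 1 (valence 2) → 1 H
  atom 5: C, bond orders sum to 3 (valence 4) → 1 H
  atom 6: F (halogen, monovalent) → 0 H
  atom 7: C, bond orders sum to 1 (valence 4) → 3 H
  atom 8: C, bond orders sum to 2 (valence 4) → 2 H
  atom 9: C, bond orders sum to 4 (valence 4) → 0 H
  atom 10: C, bond orders sum to 4 (valence 4) → 0 H
  atom 11: C, bond orders sum to 3 (valence 4) → 1 H
  atom 12: O, bond orders sum to 2 (valence 2) → 0 H
  atom 13: C, bond orders sum to 4 (valence 4) → 0 H
  atom 14: Br (halogen, monovalent) → 0 H
  atom 15: C, bond orders sum to 3 (valence 4) → 1 H
  atom 16: C, bond orders sum to 3 (valence 4) → 1 H
  atom 17: C, bond orders sum to 3 (valence 4) → 1 H
Totals → C:12, H:15, Br:1, F:1, N:1, O:2.
In Hill order: C12H15BrFNO2.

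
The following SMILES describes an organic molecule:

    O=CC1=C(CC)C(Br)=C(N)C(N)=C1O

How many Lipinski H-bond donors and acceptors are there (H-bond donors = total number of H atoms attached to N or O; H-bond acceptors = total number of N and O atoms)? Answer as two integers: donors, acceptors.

Donors: find every N or O and count the H atoms it carries.
  atom 1 (O): bond orders sum to 2 → 0 H
  atom 10 (N): bond orders sum to 1 → 2 H
  atom 12 (N): bond orders sum to 1 → 2 H
  atom 14 (O): bond orders sum to 1 → 1 H
Lipinski HBD = 5.
Acceptors: N atoms = 2, O atoms = 2 → HBA = 4.

5, 4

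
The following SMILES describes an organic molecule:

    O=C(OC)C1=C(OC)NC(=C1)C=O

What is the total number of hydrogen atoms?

9

Walk through each heavy atom and fill implicit hydrogens from standard valence (C 4, N 3, O 2, S 2, halogen 1):
  atom 1: O, bond orders sum to 2 (valence 2) → 0 H
  atom 2: C, bond orders sum to 4 (valence 4) → 0 H
  atom 3: O, bond orders sum to 2 (valence 2) → 0 H
  atom 4: C, bond orders sum to 1 (valence 4) → 3 H
  atom 5: C, bond orders sum to 4 (valence 4) → 0 H
  atom 6: C, bond orders sum to 4 (valence 4) → 0 H
  atom 7: O, bond orders sum to 2 (valence 2) → 0 H
  atom 8: C, bond orders sum to 1 (valence 4) → 3 H
  atom 9: N, bond orders sum to 2 (valence 3) → 1 H
  atom 10: C, bond orders sum to 4 (valence 4) → 0 H
  atom 11: C, bond orders sum to 3 (valence 4) → 1 H
  atom 12: C, bond orders sum to 3 (valence 4) → 1 H
  atom 13: O, bond orders sum to 2 (valence 2) → 0 H
Total hydrogens: 9.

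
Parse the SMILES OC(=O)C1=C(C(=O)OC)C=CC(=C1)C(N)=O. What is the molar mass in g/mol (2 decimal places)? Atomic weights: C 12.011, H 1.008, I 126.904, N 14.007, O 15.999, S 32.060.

First, the molecular formula is C10H9NO5 (counting implicit H from valence).
  C: 10 × 12.011 = 120.110
  H: 9 × 1.008 = 9.072
  N: 1 × 14.007 = 14.007
  O: 5 × 15.999 = 79.995
Sum: 10×12.011 + 9×1.008 + 1×14.007 + 5×15.999 = 223.184 → 223.18 g/mol.

223.18 g/mol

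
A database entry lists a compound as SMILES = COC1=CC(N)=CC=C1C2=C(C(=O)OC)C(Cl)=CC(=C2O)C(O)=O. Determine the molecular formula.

Walk through each heavy atom and fill implicit hydrogens from standard valence (C 4, N 3, O 2, S 2, halogen 1):
  atom 1: C, bond orders sum to 1 (valence 4) → 3 H
  atom 2: O, bond orders sum to 2 (valence 2) → 0 H
  atom 3: C, bond orders sum to 4 (valence 4) → 0 H
  atom 4: C, bond orders sum to 3 (valence 4) → 1 H
  atom 5: C, bond orders sum to 4 (valence 4) → 0 H
  atom 6: N, bond orders sum to 1 (valence 3) → 2 H
  atom 7: C, bond orders sum to 3 (valence 4) → 1 H
  atom 8: C, bond orders sum to 3 (valence 4) → 1 H
  atom 9: C, bond orders sum to 4 (valence 4) → 0 H
  atom 10: C, bond orders sum to 4 (valence 4) → 0 H
  atom 11: C, bond orders sum to 4 (valence 4) → 0 H
  atom 12: C, bond orders sum to 4 (valence 4) → 0 H
  atom 13: O, bond orders sum to 2 (valence 2) → 0 H
  atom 14: O, bond orders sum to 2 (valence 2) → 0 H
  atom 15: C, bond orders sum to 1 (valence 4) → 3 H
  atom 16: C, bond orders sum to 4 (valence 4) → 0 H
  atom 17: Cl (halogen, monovalent) → 0 H
  atom 18: C, bond orders sum to 3 (valence 4) → 1 H
  atom 19: C, bond orders sum to 4 (valence 4) → 0 H
  atom 20: C, bond orders sum to 4 (valence 4) → 0 H
  atom 21: O, bond orders sum to 1 (valence 2) → 1 H
  atom 22: C, bond orders sum to 4 (valence 4) → 0 H
  atom 23: O, bond orders sum to 1 (valence 2) → 1 H
  atom 24: O, bond orders sum to 2 (valence 2) → 0 H
Totals → C:16, H:14, Cl:1, N:1, O:6.
In Hill order: C16H14ClNO6.

C16H14ClNO6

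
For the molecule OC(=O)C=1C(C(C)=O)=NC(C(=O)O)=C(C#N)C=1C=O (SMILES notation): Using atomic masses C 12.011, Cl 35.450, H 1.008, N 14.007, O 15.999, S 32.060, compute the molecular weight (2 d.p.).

262.18 g/mol

First, the molecular formula is C11H6N2O6 (counting implicit H from valence).
  C: 11 × 12.011 = 132.121
  H: 6 × 1.008 = 6.048
  N: 2 × 14.007 = 28.014
  O: 6 × 15.999 = 95.994
Sum: 11×12.011 + 6×1.008 + 2×14.007 + 6×15.999 = 262.177 → 262.18 g/mol.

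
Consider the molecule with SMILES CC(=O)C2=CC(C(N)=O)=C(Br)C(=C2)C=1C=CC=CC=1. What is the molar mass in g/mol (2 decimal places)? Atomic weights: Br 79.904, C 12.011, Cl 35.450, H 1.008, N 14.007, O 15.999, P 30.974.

First, the molecular formula is C15H12BrNO2 (counting implicit H from valence).
  Br: 1 × 79.904 = 79.904
  C: 15 × 12.011 = 180.165
  H: 12 × 1.008 = 12.096
  N: 1 × 14.007 = 14.007
  O: 2 × 15.999 = 31.998
Sum: 1×79.904 + 15×12.011 + 12×1.008 + 1×14.007 + 2×15.999 = 318.170 → 318.17 g/mol.

318.17 g/mol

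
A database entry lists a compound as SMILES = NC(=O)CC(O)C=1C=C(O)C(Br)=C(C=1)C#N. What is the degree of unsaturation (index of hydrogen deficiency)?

Degree of unsaturation = (number of rings) + (number of π bonds).
Ring closures in the SMILES: 1.
π bonds: 4 double bonds (each 1 DoU), 1 triple bond (each 2 DoU) → 6 DoU from unsaturation.
Total DoU = 1 + 6 = 7.

7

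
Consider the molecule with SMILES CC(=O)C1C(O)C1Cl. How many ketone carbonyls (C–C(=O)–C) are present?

1

The ketone motif appears at heavy-atom position 2 in the SMILES.
Other groups present: 1 hydroxyl.
Ketone count: 1.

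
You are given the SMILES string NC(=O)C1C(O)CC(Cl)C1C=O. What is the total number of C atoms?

Count every carbon token in the SMILES (each C, including those in ring-closure positions and inside branches).
Carbon count: 7.

7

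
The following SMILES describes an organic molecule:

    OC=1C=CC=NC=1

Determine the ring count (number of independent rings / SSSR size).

In SMILES, each pair of matching ring-closure digits denotes one ring-closing bond; the number of such bonds equals the number of independent rings.
Ring-closure bonds here: 1.

1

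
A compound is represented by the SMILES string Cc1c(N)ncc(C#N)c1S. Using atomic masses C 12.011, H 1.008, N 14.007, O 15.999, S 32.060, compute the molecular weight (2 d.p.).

First, the molecular formula is C7H7N3S (counting implicit H from valence).
  C: 7 × 12.011 = 84.077
  H: 7 × 1.008 = 7.056
  N: 3 × 14.007 = 42.021
  S: 1 × 32.060 = 32.060
Sum: 7×12.011 + 7×1.008 + 3×14.007 + 1×32.060 = 165.214 → 165.21 g/mol.

165.21 g/mol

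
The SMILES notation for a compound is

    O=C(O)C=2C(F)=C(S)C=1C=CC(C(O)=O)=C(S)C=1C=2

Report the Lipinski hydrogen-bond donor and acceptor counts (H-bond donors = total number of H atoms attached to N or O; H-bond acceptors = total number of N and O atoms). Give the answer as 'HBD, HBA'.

2, 4

Donors: find every N or O and count the H atoms it carries.
  atom 1 (O): bond orders sum to 2 → 0 H
  atom 3 (O): bond orders sum to 1 → 1 H
  atom 14 (O): bond orders sum to 1 → 1 H
  atom 15 (O): bond orders sum to 2 → 0 H
Lipinski HBD = 2.
Acceptors: N atoms = 0, O atoms = 4 → HBA = 4.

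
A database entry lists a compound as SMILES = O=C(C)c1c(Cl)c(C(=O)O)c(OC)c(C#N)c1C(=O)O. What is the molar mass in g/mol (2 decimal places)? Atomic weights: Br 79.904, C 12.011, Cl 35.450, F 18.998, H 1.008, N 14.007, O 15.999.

First, the molecular formula is C12H8ClNO6 (counting implicit H from valence).
  C: 12 × 12.011 = 144.132
  Cl: 1 × 35.450 = 35.450
  H: 8 × 1.008 = 8.064
  N: 1 × 14.007 = 14.007
  O: 6 × 15.999 = 95.994
Sum: 12×12.011 + 1×35.450 + 8×1.008 + 1×14.007 + 6×15.999 = 297.647 → 297.65 g/mol.

297.65 g/mol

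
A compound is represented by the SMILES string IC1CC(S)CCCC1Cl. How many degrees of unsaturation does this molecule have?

Molecular formula: C7H12ClIS.
DoU = (2C + 2 + N − H − X) / 2, where X is the halogen count and O/S are ignored.
    = (2·7 + 2 + 0 − 12 − 2) / 2 = 2 / 2 = 1.

1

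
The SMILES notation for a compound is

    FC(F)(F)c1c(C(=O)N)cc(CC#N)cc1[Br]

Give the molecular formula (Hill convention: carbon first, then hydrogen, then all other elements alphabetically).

Walk through each heavy atom and fill implicit hydrogens from standard valence (C 4, N 3, O 2, S 2, halogen 1); for lowercase aromatic atoms, an aromatic c carries 1 H when it has two neighbours and 0 H with three, and aromatic n carries 0 H:
  atom 1: F (halogen, monovalent) → 0 H
  atom 2: C, bond orders sum to 4 (valence 4) → 0 H
  atom 3: F (halogen, monovalent) → 0 H
  atom 4: F (halogen, monovalent) → 0 H
  atom 5: aromatic c, 3 neighbours → 0 H
  atom 6: aromatic c, 3 neighbours → 0 H
  atom 7: C, bond orders sum to 4 (valence 4) → 0 H
  atom 8: O, bond orders sum to 2 (valence 2) → 0 H
  atom 9: N, bond orders sum to 1 (valence 3) → 2 H
  atom 10: aromatic c, 2 neighbours → 1 H
  atom 11: aromatic c, 3 neighbours → 0 H
  atom 12: C, bond orders sum to 2 (valence 4) → 2 H
  atom 13: C, bond orders sum to 4 (valence 4) → 0 H
  atom 14: N, bond orders sum to 3 (valence 3) → 0 H
  atom 15: aromatic c, 2 neighbours → 1 H
  atom 16: aromatic c, 3 neighbours → 0 H
  atom 17: Br with explicit H count 0
Totals → C:10, H:6, Br:1, F:3, N:2, O:1.

C10H6BrF3N2O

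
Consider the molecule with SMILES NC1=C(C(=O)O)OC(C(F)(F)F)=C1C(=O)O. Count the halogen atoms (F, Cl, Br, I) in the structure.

3

Halogen atoms appear at heavy-atom positions 10, 11, 12 (3×F).
Other groups present: 2 carboxylic acid, 1 primary amine.
Halogen count: 3.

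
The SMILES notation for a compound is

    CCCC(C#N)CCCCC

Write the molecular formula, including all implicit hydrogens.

C10H19N

Walk through each heavy atom and fill implicit hydrogens from standard valence (C 4, N 3, O 2, S 2, halogen 1):
  atom 1: C, bond orders sum to 1 (valence 4) → 3 H
  atom 2: C, bond orders sum to 2 (valence 4) → 2 H
  atom 3: C, bond orders sum to 2 (valence 4) → 2 H
  atom 4: C, bond orders sum to 3 (valence 4) → 1 H
  atom 5: C, bond orders sum to 4 (valence 4) → 0 H
  atom 6: N, bond orders sum to 3 (valence 3) → 0 H
  atom 7: C, bond orders sum to 2 (valence 4) → 2 H
  atom 8: C, bond orders sum to 2 (valence 4) → 2 H
  atom 9: C, bond orders sum to 2 (valence 4) → 2 H
  atom 10: C, bond orders sum to 2 (valence 4) → 2 H
  atom 11: C, bond orders sum to 1 (valence 4) → 3 H
Totals → C:10, H:19, N:1.
In Hill order: C10H19N.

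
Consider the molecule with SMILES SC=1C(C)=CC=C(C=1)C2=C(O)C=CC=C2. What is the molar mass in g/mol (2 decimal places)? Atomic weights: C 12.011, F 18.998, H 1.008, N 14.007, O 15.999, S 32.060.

First, the molecular formula is C13H12OS (counting implicit H from valence).
  C: 13 × 12.011 = 156.143
  H: 12 × 1.008 = 12.096
  O: 1 × 15.999 = 15.999
  S: 1 × 32.060 = 32.060
Sum: 13×12.011 + 12×1.008 + 1×15.999 + 1×32.060 = 216.298 → 216.30 g/mol.

216.30 g/mol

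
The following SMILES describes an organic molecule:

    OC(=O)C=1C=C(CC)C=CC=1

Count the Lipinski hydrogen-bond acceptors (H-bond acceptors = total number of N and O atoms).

N atoms: 0; O atoms: 2.
Lipinski HBA = 0 + 2 = 2.

2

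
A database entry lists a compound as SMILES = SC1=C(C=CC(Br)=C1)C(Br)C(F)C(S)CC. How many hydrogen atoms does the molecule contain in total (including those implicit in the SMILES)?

Walk through each heavy atom and fill implicit hydrogens from standard valence (C 4, N 3, O 2, S 2, halogen 1):
  atom 1: S, bond orders sum to 1 (valence 2) → 1 H
  atom 2: C, bond orders sum to 4 (valence 4) → 0 H
  atom 3: C, bond orders sum to 4 (valence 4) → 0 H
  atom 4: C, bond orders sum to 3 (valence 4) → 1 H
  atom 5: C, bond orders sum to 3 (valence 4) → 1 H
  atom 6: C, bond orders sum to 4 (valence 4) → 0 H
  atom 7: Br (halogen, monovalent) → 0 H
  atom 8: C, bond orders sum to 3 (valence 4) → 1 H
  atom 9: C, bond orders sum to 3 (valence 4) → 1 H
  atom 10: Br (halogen, monovalent) → 0 H
  atom 11: C, bond orders sum to 3 (valence 4) → 1 H
  atom 12: F (halogen, monovalent) → 0 H
  atom 13: C, bond orders sum to 3 (valence 4) → 1 H
  atom 14: S, bond orders sum to 1 (valence 2) → 1 H
  atom 15: C, bond orders sum to 2 (valence 4) → 2 H
  atom 16: C, bond orders sum to 1 (valence 4) → 3 H
Total hydrogens: 13.

13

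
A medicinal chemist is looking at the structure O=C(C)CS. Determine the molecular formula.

Walk through each heavy atom and fill implicit hydrogens from standard valence (C 4, N 3, O 2, S 2, halogen 1):
  atom 1: O, bond orders sum to 2 (valence 2) → 0 H
  atom 2: C, bond orders sum to 4 (valence 4) → 0 H
  atom 3: C, bond orders sum to 1 (valence 4) → 3 H
  atom 4: C, bond orders sum to 2 (valence 4) → 2 H
  atom 5: S, bond orders sum to 1 (valence 2) → 1 H
Totals → C:3, H:6, O:1, S:1.

C3H6OS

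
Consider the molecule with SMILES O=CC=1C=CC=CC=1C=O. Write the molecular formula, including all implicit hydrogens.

Walk through each heavy atom and fill implicit hydrogens from standard valence (C 4, N 3, O 2, S 2, halogen 1):
  atom 1: O, bond orders sum to 2 (valence 2) → 0 H
  atom 2: C, bond orders sum to 3 (valence 4) → 1 H
  atom 3: C, bond orders sum to 4 (valence 4) → 0 H
  atom 4: C, bond orders sum to 3 (valence 4) → 1 H
  atom 5: C, bond orders sum to 3 (valence 4) → 1 H
  atom 6: C, bond orders sum to 3 (valence 4) → 1 H
  atom 7: C, bond orders sum to 3 (valence 4) → 1 H
  atom 8: C, bond orders sum to 4 (valence 4) → 0 H
  atom 9: C, bond orders sum to 3 (valence 4) → 1 H
  atom 10: O, bond orders sum to 2 (valence 2) → 0 H
Totals → C:8, H:6, O:2.

C8H6O2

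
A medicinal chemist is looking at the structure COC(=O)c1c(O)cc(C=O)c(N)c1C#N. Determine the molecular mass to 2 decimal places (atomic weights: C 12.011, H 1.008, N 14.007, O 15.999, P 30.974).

First, the molecular formula is C10H8N2O4 (counting implicit H from valence).
  C: 10 × 12.011 = 120.110
  H: 8 × 1.008 = 8.064
  N: 2 × 14.007 = 28.014
  O: 4 × 15.999 = 63.996
Sum: 10×12.011 + 8×1.008 + 2×14.007 + 4×15.999 = 220.184 → 220.18 g/mol.

220.18 g/mol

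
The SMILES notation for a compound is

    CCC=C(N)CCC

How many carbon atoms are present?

7

Count every carbon token in the SMILES (each C, including those in ring-closure positions and inside branches).
Carbon count: 7.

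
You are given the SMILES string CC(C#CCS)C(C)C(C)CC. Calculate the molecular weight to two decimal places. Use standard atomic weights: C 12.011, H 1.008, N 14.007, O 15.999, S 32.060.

184.34 g/mol

First, the molecular formula is C11H20S (counting implicit H from valence).
  C: 11 × 12.011 = 132.121
  H: 20 × 1.008 = 20.160
  S: 1 × 32.060 = 32.060
Sum: 11×12.011 + 20×1.008 + 1×32.060 = 184.341 → 184.34 g/mol.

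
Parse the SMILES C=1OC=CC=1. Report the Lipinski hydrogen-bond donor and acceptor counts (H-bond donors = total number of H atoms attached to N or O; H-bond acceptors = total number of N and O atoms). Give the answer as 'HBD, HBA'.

0, 1

Donors: find every N or O and count the H atoms it carries.
  atom 2 (O): bond orders sum to 2 → 0 H
Lipinski HBD = 0.
Acceptors: N atoms = 0, O atoms = 1 → HBA = 1.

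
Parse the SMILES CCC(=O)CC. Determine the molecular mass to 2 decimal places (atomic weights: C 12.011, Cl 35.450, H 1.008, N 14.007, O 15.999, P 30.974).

First, the molecular formula is C5H10O (counting implicit H from valence).
  C: 5 × 12.011 = 60.055
  H: 10 × 1.008 = 10.080
  O: 1 × 15.999 = 15.999
Sum: 5×12.011 + 10×1.008 + 1×15.999 = 86.134 → 86.13 g/mol.

86.13 g/mol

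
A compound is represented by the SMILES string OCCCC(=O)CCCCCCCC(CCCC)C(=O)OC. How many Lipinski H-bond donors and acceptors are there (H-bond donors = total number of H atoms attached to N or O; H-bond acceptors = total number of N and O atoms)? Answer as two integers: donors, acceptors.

Donors: find every N or O and count the H atoms it carries.
  atom 1 (O): bond orders sum to 1 → 1 H
  atom 6 (O): bond orders sum to 2 → 0 H
  atom 20 (O): bond orders sum to 2 → 0 H
  atom 21 (O): bond orders sum to 2 → 0 H
Lipinski HBD = 1.
Acceptors: N atoms = 0, O atoms = 4 → HBA = 4.

1, 4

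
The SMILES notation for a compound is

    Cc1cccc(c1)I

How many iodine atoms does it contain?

Scan the SMILES for I atoms (remember two-letter symbols like Cl and Br are single atoms).
Iodine count: 1.

1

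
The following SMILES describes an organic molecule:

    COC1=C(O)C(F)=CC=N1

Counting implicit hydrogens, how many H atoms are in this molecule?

Walk through each heavy atom and fill implicit hydrogens from standard valence (C 4, N 3, O 2, S 2, halogen 1):
  atom 1: C, bond orders sum to 1 (valence 4) → 3 H
  atom 2: O, bond orders sum to 2 (valence 2) → 0 H
  atom 3: C, bond orders sum to 4 (valence 4) → 0 H
  atom 4: C, bond orders sum to 4 (valence 4) → 0 H
  atom 5: O, bond orders sum to 1 (valence 2) → 1 H
  atom 6: C, bond orders sum to 4 (valence 4) → 0 H
  atom 7: F (halogen, monovalent) → 0 H
  atom 8: C, bond orders sum to 3 (valence 4) → 1 H
  atom 9: C, bond orders sum to 3 (valence 4) → 1 H
  atom 10: N, bond orders sum to 3 (valence 3) → 0 H
Total hydrogens: 6.

6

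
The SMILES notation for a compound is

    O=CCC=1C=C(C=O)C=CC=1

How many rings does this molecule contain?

In SMILES, each pair of matching ring-closure digits denotes one ring-closing bond; the number of such bonds equals the number of independent rings.
Ring-closure bonds here: 1.

1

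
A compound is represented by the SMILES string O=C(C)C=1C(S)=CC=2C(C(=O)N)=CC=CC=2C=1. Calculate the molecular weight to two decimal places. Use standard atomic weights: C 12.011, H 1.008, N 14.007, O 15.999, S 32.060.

245.30 g/mol

First, the molecular formula is C13H11NO2S (counting implicit H from valence).
  C: 13 × 12.011 = 156.143
  H: 11 × 1.008 = 11.088
  N: 1 × 14.007 = 14.007
  O: 2 × 15.999 = 31.998
  S: 1 × 32.060 = 32.060
Sum: 13×12.011 + 11×1.008 + 1×14.007 + 2×15.999 + 1×32.060 = 245.296 → 245.30 g/mol.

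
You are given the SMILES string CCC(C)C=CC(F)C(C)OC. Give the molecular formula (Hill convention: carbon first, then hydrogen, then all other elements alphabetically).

C10H19FO

Walk through each heavy atom and fill implicit hydrogens from standard valence (C 4, N 3, O 2, S 2, halogen 1):
  atom 1: C, bond orders sum to 1 (valence 4) → 3 H
  atom 2: C, bond orders sum to 2 (valence 4) → 2 H
  atom 3: C, bond orders sum to 3 (valence 4) → 1 H
  atom 4: C, bond orders sum to 1 (valence 4) → 3 H
  atom 5: C, bond orders sum to 3 (valence 4) → 1 H
  atom 6: C, bond orders sum to 3 (valence 4) → 1 H
  atom 7: C, bond orders sum to 3 (valence 4) → 1 H
  atom 8: F (halogen, monovalent) → 0 H
  atom 9: C, bond orders sum to 3 (valence 4) → 1 H
  atom 10: C, bond orders sum to 1 (valence 4) → 3 H
  atom 11: O, bond orders sum to 2 (valence 2) → 0 H
  atom 12: C, bond orders sum to 1 (valence 4) → 3 H
Totals → C:10, H:19, F:1, O:1.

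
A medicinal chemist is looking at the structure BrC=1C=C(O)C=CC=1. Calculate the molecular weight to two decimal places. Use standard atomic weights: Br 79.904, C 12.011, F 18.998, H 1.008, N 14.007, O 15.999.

First, the molecular formula is C6H5BrO (counting implicit H from valence).
  Br: 1 × 79.904 = 79.904
  C: 6 × 12.011 = 72.066
  H: 5 × 1.008 = 5.040
  O: 1 × 15.999 = 15.999
Sum: 1×79.904 + 6×12.011 + 5×1.008 + 1×15.999 = 173.009 → 173.01 g/mol.

173.01 g/mol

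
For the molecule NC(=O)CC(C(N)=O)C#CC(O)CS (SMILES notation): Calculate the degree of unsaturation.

4

Molecular formula: C8H12N2O3S.
DoU = (2C + 2 + N − H − X) / 2, where X is the halogen count and O/S are ignored.
    = (2·8 + 2 + 2 − 12 − 0) / 2 = 8 / 2 = 4.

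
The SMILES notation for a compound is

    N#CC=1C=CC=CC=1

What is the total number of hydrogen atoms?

5

Walk through each heavy atom and fill implicit hydrogens from standard valence (C 4, N 3, O 2, S 2, halogen 1):
  atom 1: N, bond orders sum to 3 (valence 3) → 0 H
  atom 2: C, bond orders sum to 4 (valence 4) → 0 H
  atom 3: C, bond orders sum to 4 (valence 4) → 0 H
  atom 4: C, bond orders sum to 3 (valence 4) → 1 H
  atom 5: C, bond orders sum to 3 (valence 4) → 1 H
  atom 6: C, bond orders sum to 3 (valence 4) → 1 H
  atom 7: C, bond orders sum to 3 (valence 4) → 1 H
  atom 8: C, bond orders sum to 3 (valence 4) → 1 H
Total hydrogens: 5.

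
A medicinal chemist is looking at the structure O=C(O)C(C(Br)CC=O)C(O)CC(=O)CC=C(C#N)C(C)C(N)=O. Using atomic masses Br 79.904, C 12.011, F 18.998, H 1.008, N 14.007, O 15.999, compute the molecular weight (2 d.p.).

403.23 g/mol

First, the molecular formula is C15H19BrN2O6 (counting implicit H from valence).
  Br: 1 × 79.904 = 79.904
  C: 15 × 12.011 = 180.165
  H: 19 × 1.008 = 19.152
  N: 2 × 14.007 = 28.014
  O: 6 × 15.999 = 95.994
Sum: 1×79.904 + 15×12.011 + 19×1.008 + 2×14.007 + 6×15.999 = 403.229 → 403.23 g/mol.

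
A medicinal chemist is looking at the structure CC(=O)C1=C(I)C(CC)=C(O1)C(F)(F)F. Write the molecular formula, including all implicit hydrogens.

C9H8F3IO2

Walk through each heavy atom and fill implicit hydrogens from standard valence (C 4, N 3, O 2, S 2, halogen 1):
  atom 1: C, bond orders sum to 1 (valence 4) → 3 H
  atom 2: C, bond orders sum to 4 (valence 4) → 0 H
  atom 3: O, bond orders sum to 2 (valence 2) → 0 H
  atom 4: C, bond orders sum to 4 (valence 4) → 0 H
  atom 5: C, bond orders sum to 4 (valence 4) → 0 H
  atom 6: I (halogen, monovalent) → 0 H
  atom 7: C, bond orders sum to 4 (valence 4) → 0 H
  atom 8: C, bond orders sum to 2 (valence 4) → 2 H
  atom 9: C, bond orders sum to 1 (valence 4) → 3 H
  atom 10: C, bond orders sum to 4 (valence 4) → 0 H
  atom 11: O, bond orders sum to 2 (valence 2) → 0 H
  atom 12: C, bond orders sum to 4 (valence 4) → 0 H
  atom 13: F (halogen, monovalent) → 0 H
  atom 14: F (halogen, monovalent) → 0 H
  atom 15: F (halogen, monovalent) → 0 H
Totals → C:9, H:8, F:3, I:1, O:2.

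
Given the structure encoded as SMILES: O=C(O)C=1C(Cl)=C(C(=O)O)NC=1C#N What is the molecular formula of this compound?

Walk through each heavy atom and fill implicit hydrogens from standard valence (C 4, N 3, O 2, S 2, halogen 1):
  atom 1: O, bond orders sum to 2 (valence 2) → 0 H
  atom 2: C, bond orders sum to 4 (valence 4) → 0 H
  atom 3: O, bond orders sum to 1 (valence 2) → 1 H
  atom 4: C, bond orders sum to 4 (valence 4) → 0 H
  atom 5: C, bond orders sum to 4 (valence 4) → 0 H
  atom 6: Cl (halogen, monovalent) → 0 H
  atom 7: C, bond orders sum to 4 (valence 4) → 0 H
  atom 8: C, bond orders sum to 4 (valence 4) → 0 H
  atom 9: O, bond orders sum to 2 (valence 2) → 0 H
  atom 10: O, bond orders sum to 1 (valence 2) → 1 H
  atom 11: N, bond orders sum to 2 (valence 3) → 1 H
  atom 12: C, bond orders sum to 4 (valence 4) → 0 H
  atom 13: C, bond orders sum to 4 (valence 4) → 0 H
  atom 14: N, bond orders sum to 3 (valence 3) → 0 H
Totals → C:7, H:3, Cl:1, N:2, O:4.

C7H3ClN2O4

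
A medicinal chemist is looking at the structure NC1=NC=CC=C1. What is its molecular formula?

C5H6N2

Walk through each heavy atom and fill implicit hydrogens from standard valence (C 4, N 3, O 2, S 2, halogen 1):
  atom 1: N, bond orders sum to 1 (valence 3) → 2 H
  atom 2: C, bond orders sum to 4 (valence 4) → 0 H
  atom 3: N, bond orders sum to 3 (valence 3) → 0 H
  atom 4: C, bond orders sum to 3 (valence 4) → 1 H
  atom 5: C, bond orders sum to 3 (valence 4) → 1 H
  atom 6: C, bond orders sum to 3 (valence 4) → 1 H
  atom 7: C, bond orders sum to 3 (valence 4) → 1 H
Totals → C:5, H:6, N:2.
In Hill order: C5H6N2.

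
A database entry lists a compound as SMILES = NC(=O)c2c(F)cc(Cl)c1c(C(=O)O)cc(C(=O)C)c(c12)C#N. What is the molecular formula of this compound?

C15H8ClFN2O4

Walk through each heavy atom and fill implicit hydrogens from standard valence (C 4, N 3, O 2, S 2, halogen 1); for lowercase aromatic atoms, an aromatic c carries 1 H when it has two neighbours and 0 H with three, and aromatic n carries 0 H:
  atom 1: N, bond orders sum to 1 (valence 3) → 2 H
  atom 2: C, bond orders sum to 4 (valence 4) → 0 H
  atom 3: O, bond orders sum to 2 (valence 2) → 0 H
  atom 4: aromatic c, 3 neighbours → 0 H
  atom 5: aromatic c, 3 neighbours → 0 H
  atom 6: F (halogen, monovalent) → 0 H
  atom 7: aromatic c, 2 neighbours → 1 H
  atom 8: aromatic c, 3 neighbours → 0 H
  atom 9: Cl (halogen, monovalent) → 0 H
  atom 10: aromatic c, 3 neighbours → 0 H
  atom 11: aromatic c, 3 neighbours → 0 H
  atom 12: C, bond orders sum to 4 (valence 4) → 0 H
  atom 13: O, bond orders sum to 2 (valence 2) → 0 H
  atom 14: O, bond orders sum to 1 (valence 2) → 1 H
  atom 15: aromatic c, 2 neighbours → 1 H
  atom 16: aromatic c, 3 neighbours → 0 H
  atom 17: C, bond orders sum to 4 (valence 4) → 0 H
  atom 18: O, bond orders sum to 2 (valence 2) → 0 H
  atom 19: C, bond orders sum to 1 (valence 4) → 3 H
  atom 20: aromatic c, 3 neighbours → 0 H
  atom 21: aromatic c, 3 neighbours → 0 H
  atom 22: C, bond orders sum to 4 (valence 4) → 0 H
  atom 23: N, bond orders sum to 3 (valence 3) → 0 H
Totals → C:15, H:8, Cl:1, F:1, N:2, O:4.
In Hill order: C15H8ClFN2O4.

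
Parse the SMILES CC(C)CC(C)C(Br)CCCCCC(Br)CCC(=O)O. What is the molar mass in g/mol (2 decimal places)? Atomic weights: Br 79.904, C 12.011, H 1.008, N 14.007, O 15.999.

414.22 g/mol

First, the molecular formula is C16H30Br2O2 (counting implicit H from valence).
  Br: 2 × 79.904 = 159.808
  C: 16 × 12.011 = 192.176
  H: 30 × 1.008 = 30.240
  O: 2 × 15.999 = 31.998
Sum: 2×79.904 + 16×12.011 + 30×1.008 + 2×15.999 = 414.222 → 414.22 g/mol.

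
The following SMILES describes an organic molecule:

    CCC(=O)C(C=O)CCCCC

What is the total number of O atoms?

Scan the SMILES for O atoms (remember two-letter symbols like Cl and Br are single atoms).
Oxygen count: 2.

2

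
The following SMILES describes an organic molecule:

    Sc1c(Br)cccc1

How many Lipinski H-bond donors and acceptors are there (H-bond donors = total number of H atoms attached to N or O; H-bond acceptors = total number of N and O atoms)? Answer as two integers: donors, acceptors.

Donors: find every N or O and count the H atoms it carries.
  (no N or O atoms present)
Lipinski HBD = 0.
Acceptors: N atoms = 0, O atoms = 0 → HBA = 0.

0, 0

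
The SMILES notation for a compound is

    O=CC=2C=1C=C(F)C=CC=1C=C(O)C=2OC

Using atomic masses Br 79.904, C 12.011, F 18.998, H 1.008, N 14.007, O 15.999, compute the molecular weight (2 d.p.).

First, the molecular formula is C12H9FO3 (counting implicit H from valence).
  C: 12 × 12.011 = 144.132
  F: 1 × 18.998 = 18.998
  H: 9 × 1.008 = 9.072
  O: 3 × 15.999 = 47.997
Sum: 12×12.011 + 1×18.998 + 9×1.008 + 3×15.999 = 220.199 → 220.20 g/mol.

220.20 g/mol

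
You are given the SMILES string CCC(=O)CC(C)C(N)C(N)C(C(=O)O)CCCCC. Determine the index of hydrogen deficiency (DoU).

2

Molecular formula: C15H30N2O3.
DoU = (2C + 2 + N − H − X) / 2, where X is the halogen count and O/S are ignored.
    = (2·15 + 2 + 2 − 30 − 0) / 2 = 4 / 2 = 2.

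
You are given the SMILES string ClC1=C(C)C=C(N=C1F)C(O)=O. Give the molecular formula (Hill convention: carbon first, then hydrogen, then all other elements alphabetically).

C7H5ClFNO2

Walk through each heavy atom and fill implicit hydrogens from standard valence (C 4, N 3, O 2, S 2, halogen 1):
  atom 1: Cl (halogen, monovalent) → 0 H
  atom 2: C, bond orders sum to 4 (valence 4) → 0 H
  atom 3: C, bond orders sum to 4 (valence 4) → 0 H
  atom 4: C, bond orders sum to 1 (valence 4) → 3 H
  atom 5: C, bond orders sum to 3 (valence 4) → 1 H
  atom 6: C, bond orders sum to 4 (valence 4) → 0 H
  atom 7: N, bond orders sum to 3 (valence 3) → 0 H
  atom 8: C, bond orders sum to 4 (valence 4) → 0 H
  atom 9: F (halogen, monovalent) → 0 H
  atom 10: C, bond orders sum to 4 (valence 4) → 0 H
  atom 11: O, bond orders sum to 1 (valence 2) → 1 H
  atom 12: O, bond orders sum to 2 (valence 2) → 0 H
Totals → C:7, H:5, Cl:1, F:1, N:1, O:2.
In Hill order: C7H5ClFNO2.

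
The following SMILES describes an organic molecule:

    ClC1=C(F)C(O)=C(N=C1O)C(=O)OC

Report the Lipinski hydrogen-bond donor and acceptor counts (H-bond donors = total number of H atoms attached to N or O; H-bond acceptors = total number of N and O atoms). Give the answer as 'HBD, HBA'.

2, 5

Donors: find every N or O and count the H atoms it carries.
  atom 6 (O): bond orders sum to 1 → 1 H
  atom 8 (N): bond orders sum to 3 → 0 H
  atom 10 (O): bond orders sum to 1 → 1 H
  atom 12 (O): bond orders sum to 2 → 0 H
  atom 13 (O): bond orders sum to 2 → 0 H
Lipinski HBD = 2.
Acceptors: N atoms = 1, O atoms = 4 → HBA = 5.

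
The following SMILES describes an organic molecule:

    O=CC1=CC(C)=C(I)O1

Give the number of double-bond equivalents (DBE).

Molecular formula: C6H5IO2.
DoU = (2C + 2 + N − H − X) / 2, where X is the halogen count and O/S are ignored.
    = (2·6 + 2 + 0 − 5 − 1) / 2 = 8 / 2 = 4.

4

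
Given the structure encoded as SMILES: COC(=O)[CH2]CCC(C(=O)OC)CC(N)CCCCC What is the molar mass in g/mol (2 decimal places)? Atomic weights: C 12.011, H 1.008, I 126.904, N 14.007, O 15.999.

287.40 g/mol

First, the molecular formula is C15H29NO4 (counting implicit H from valence).
  C: 15 × 12.011 = 180.165
  H: 29 × 1.008 = 29.232
  N: 1 × 14.007 = 14.007
  O: 4 × 15.999 = 63.996
Sum: 15×12.011 + 29×1.008 + 1×14.007 + 4×15.999 = 287.400 → 287.40 g/mol.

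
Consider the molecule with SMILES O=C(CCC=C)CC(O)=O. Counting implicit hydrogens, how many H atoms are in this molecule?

Walk through each heavy atom and fill implicit hydrogens from standard valence (C 4, N 3, O 2, S 2, halogen 1):
  atom 1: O, bond orders sum to 2 (valence 2) → 0 H
  atom 2: C, bond orders sum to 4 (valence 4) → 0 H
  atom 3: C, bond orders sum to 2 (valence 4) → 2 H
  atom 4: C, bond orders sum to 2 (valence 4) → 2 H
  atom 5: C, bond orders sum to 3 (valence 4) → 1 H
  atom 6: C, bond orders sum to 2 (valence 4) → 2 H
  atom 7: C, bond orders sum to 2 (valence 4) → 2 H
  atom 8: C, bond orders sum to 4 (valence 4) → 0 H
  atom 9: O, bond orders sum to 1 (valence 2) → 1 H
  atom 10: O, bond orders sum to 2 (valence 2) → 0 H
Total hydrogens: 10.

10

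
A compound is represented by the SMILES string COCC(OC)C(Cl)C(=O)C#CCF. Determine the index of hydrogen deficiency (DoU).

3

Molecular formula: C9H12ClFO3.
DoU = (2C + 2 + N − H − X) / 2, where X is the halogen count and O/S are ignored.
    = (2·9 + 2 + 0 − 12 − 2) / 2 = 6 / 2 = 3.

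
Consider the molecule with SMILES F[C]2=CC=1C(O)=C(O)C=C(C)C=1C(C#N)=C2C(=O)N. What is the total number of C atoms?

13

Count every carbon token in the SMILES (each C, including those in ring-closure positions and inside branches).
Carbon count: 13.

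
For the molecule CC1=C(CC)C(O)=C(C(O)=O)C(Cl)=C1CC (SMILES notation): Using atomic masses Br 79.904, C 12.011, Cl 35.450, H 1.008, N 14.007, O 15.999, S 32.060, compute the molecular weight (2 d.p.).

242.70 g/mol

First, the molecular formula is C12H15ClO3 (counting implicit H from valence).
  C: 12 × 12.011 = 144.132
  Cl: 1 × 35.450 = 35.450
  H: 15 × 1.008 = 15.120
  O: 3 × 15.999 = 47.997
Sum: 12×12.011 + 1×35.450 + 15×1.008 + 3×15.999 = 242.699 → 242.70 g/mol.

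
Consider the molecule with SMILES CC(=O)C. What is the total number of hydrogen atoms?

6

Walk through each heavy atom and fill implicit hydrogens from standard valence (C 4, N 3, O 2, S 2, halogen 1):
  atom 1: C, bond orders sum to 1 (valence 4) → 3 H
  atom 2: C, bond orders sum to 4 (valence 4) → 0 H
  atom 3: O, bond orders sum to 2 (valence 2) → 0 H
  atom 4: C, bond orders sum to 1 (valence 4) → 3 H
Total hydrogens: 6.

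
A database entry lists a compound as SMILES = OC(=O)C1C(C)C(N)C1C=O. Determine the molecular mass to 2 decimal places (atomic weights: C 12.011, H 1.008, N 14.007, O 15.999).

157.17 g/mol

First, the molecular formula is C7H11NO3 (counting implicit H from valence).
  C: 7 × 12.011 = 84.077
  H: 11 × 1.008 = 11.088
  N: 1 × 14.007 = 14.007
  O: 3 × 15.999 = 47.997
Sum: 7×12.011 + 11×1.008 + 1×14.007 + 3×15.999 = 157.169 → 157.17 g/mol.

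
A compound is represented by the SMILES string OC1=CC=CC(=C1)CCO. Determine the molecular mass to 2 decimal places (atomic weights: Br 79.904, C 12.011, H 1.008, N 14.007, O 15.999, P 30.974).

First, the molecular formula is C8H10O2 (counting implicit H from valence).
  C: 8 × 12.011 = 96.088
  H: 10 × 1.008 = 10.080
  O: 2 × 15.999 = 31.998
Sum: 8×12.011 + 10×1.008 + 2×15.999 = 138.166 → 138.17 g/mol.

138.17 g/mol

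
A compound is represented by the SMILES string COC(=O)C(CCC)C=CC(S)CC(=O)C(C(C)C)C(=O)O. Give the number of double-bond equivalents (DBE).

Molecular formula: C16H26O5S.
DoU = (2C + 2 + N − H − X) / 2, where X is the halogen count and O/S are ignored.
    = (2·16 + 2 + 0 − 26 − 0) / 2 = 8 / 2 = 4.

4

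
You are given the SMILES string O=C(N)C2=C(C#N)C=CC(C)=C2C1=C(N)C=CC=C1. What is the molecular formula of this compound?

C15H13N3O

Walk through each heavy atom and fill implicit hydrogens from standard valence (C 4, N 3, O 2, S 2, halogen 1):
  atom 1: O, bond orders sum to 2 (valence 2) → 0 H
  atom 2: C, bond orders sum to 4 (valence 4) → 0 H
  atom 3: N, bond orders sum to 1 (valence 3) → 2 H
  atom 4: C, bond orders sum to 4 (valence 4) → 0 H
  atom 5: C, bond orders sum to 4 (valence 4) → 0 H
  atom 6: C, bond orders sum to 4 (valence 4) → 0 H
  atom 7: N, bond orders sum to 3 (valence 3) → 0 H
  atom 8: C, bond orders sum to 3 (valence 4) → 1 H
  atom 9: C, bond orders sum to 3 (valence 4) → 1 H
  atom 10: C, bond orders sum to 4 (valence 4) → 0 H
  atom 11: C, bond orders sum to 1 (valence 4) → 3 H
  atom 12: C, bond orders sum to 4 (valence 4) → 0 H
  atom 13: C, bond orders sum to 4 (valence 4) → 0 H
  atom 14: C, bond orders sum to 4 (valence 4) → 0 H
  atom 15: N, bond orders sum to 1 (valence 3) → 2 H
  atom 16: C, bond orders sum to 3 (valence 4) → 1 H
  atom 17: C, bond orders sum to 3 (valence 4) → 1 H
  atom 18: C, bond orders sum to 3 (valence 4) → 1 H
  atom 19: C, bond orders sum to 3 (valence 4) → 1 H
Totals → C:15, H:13, N:3, O:1.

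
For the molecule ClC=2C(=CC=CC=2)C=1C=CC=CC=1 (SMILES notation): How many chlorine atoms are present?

1

Scan the SMILES for Cl atoms (remember two-letter symbols like Cl and Br are single atoms).
Chlorine count: 1.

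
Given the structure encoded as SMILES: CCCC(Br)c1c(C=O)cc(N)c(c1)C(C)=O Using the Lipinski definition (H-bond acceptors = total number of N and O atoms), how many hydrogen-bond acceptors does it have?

N atoms: 1; O atoms: 2.
Lipinski HBA = 1 + 2 = 3.

3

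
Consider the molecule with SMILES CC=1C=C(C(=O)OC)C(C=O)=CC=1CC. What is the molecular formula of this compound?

C12H14O3

Walk through each heavy atom and fill implicit hydrogens from standard valence (C 4, N 3, O 2, S 2, halogen 1):
  atom 1: C, bond orders sum to 1 (valence 4) → 3 H
  atom 2: C, bond orders sum to 4 (valence 4) → 0 H
  atom 3: C, bond orders sum to 3 (valence 4) → 1 H
  atom 4: C, bond orders sum to 4 (valence 4) → 0 H
  atom 5: C, bond orders sum to 4 (valence 4) → 0 H
  atom 6: O, bond orders sum to 2 (valence 2) → 0 H
  atom 7: O, bond orders sum to 2 (valence 2) → 0 H
  atom 8: C, bond orders sum to 1 (valence 4) → 3 H
  atom 9: C, bond orders sum to 4 (valence 4) → 0 H
  atom 10: C, bond orders sum to 3 (valence 4) → 1 H
  atom 11: O, bond orders sum to 2 (valence 2) → 0 H
  atom 12: C, bond orders sum to 3 (valence 4) → 1 H
  atom 13: C, bond orders sum to 4 (valence 4) → 0 H
  atom 14: C, bond orders sum to 2 (valence 4) → 2 H
  atom 15: C, bond orders sum to 1 (valence 4) → 3 H
Totals → C:12, H:14, O:3.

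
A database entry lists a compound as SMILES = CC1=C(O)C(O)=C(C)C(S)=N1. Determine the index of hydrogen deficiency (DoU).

4

Degree of unsaturation = (number of rings) + (number of π bonds).
Ring closures in the SMILES: 1.
π bonds: 3 double bonds (each 1 DoU) → 3 DoU from unsaturation.
Total DoU = 1 + 3 = 4.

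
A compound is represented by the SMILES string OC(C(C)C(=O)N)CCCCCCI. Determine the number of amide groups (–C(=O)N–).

The amide motif appears at heavy-atom position 5 in the SMILES.
Other groups present: 1 hydroxyl.
Amide count: 1.

1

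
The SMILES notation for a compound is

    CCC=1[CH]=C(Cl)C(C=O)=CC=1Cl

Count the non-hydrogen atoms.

12

Every atom symbol written in the SMILES (organic subset) is one heavy atom; implicit H are not written.
Heavy atoms by element → C:9, Cl:2, O:1.
Total: 12.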